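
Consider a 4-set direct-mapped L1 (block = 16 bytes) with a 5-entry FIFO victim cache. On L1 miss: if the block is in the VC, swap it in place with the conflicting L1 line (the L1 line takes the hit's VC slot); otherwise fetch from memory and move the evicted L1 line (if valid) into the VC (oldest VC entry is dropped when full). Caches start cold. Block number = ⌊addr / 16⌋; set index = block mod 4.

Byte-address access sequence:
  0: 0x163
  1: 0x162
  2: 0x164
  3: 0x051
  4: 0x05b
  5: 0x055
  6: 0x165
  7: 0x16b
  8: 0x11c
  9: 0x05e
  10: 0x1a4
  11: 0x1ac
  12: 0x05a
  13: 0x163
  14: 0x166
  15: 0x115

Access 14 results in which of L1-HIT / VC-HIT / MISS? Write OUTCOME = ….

#0 0x163→b22/s2 MISS; vc=[]
#1 0x162→b22/s2 L1-HIT; vc=[]
#2 0x164→b22/s2 L1-HIT; vc=[]
#3 0x51→b5/s1 MISS; vc=[]
#4 0x5b→b5/s1 L1-HIT; vc=[]
#5 0x55→b5/s1 L1-HIT; vc=[]
#6 0x165→b22/s2 L1-HIT; vc=[]
#7 0x16b→b22/s2 L1-HIT; vc=[]
#8 0x11c→b17/s1 MISS; vc=[5]
#9 0x5e→b5/s1 VC-HIT; vc=[17]
#10 0x1a4→b26/s2 MISS; vc=[17,22]
#11 0x1ac→b26/s2 L1-HIT; vc=[17,22]
#12 0x5a→b5/s1 L1-HIT; vc=[17,22]
#13 0x163→b22/s2 VC-HIT; vc=[17,26]
#14 0x166→b22/s2 L1-HIT; vc=[17,26]
#15 0x115→b17/s1 VC-HIT; vc=[5,26]

OUTCOME = L1-HIT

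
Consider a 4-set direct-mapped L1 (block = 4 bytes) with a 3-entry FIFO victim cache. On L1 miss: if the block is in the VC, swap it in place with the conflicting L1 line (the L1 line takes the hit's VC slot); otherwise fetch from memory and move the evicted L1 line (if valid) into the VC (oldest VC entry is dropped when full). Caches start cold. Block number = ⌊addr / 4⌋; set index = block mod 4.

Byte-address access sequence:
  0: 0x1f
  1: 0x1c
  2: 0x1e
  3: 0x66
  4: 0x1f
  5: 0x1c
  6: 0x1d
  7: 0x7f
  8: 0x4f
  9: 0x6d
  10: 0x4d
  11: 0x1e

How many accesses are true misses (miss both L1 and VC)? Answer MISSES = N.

  [0] addr=0x1f blk=7 s=3: MISS | VC []
  [1] addr=0x1c blk=7 s=3: L1-HIT | VC []
  [2] addr=0x1e blk=7 s=3: L1-HIT | VC []
  [3] addr=0x66 blk=25 s=1: MISS | VC []
  [4] addr=0x1f blk=7 s=3: L1-HIT | VC []
  [5] addr=0x1c blk=7 s=3: L1-HIT | VC []
  [6] addr=0x1d blk=7 s=3: L1-HIT | VC []
  [7] addr=0x7f blk=31 s=3: MISS | VC [7]
  [8] addr=0x4f blk=19 s=3: MISS | VC [7, 31]
  [9] addr=0x6d blk=27 s=3: MISS | VC [7, 31, 19]
  [10] addr=0x4d blk=19 s=3: VC-HIT | VC [7, 31, 27]
  [11] addr=0x1e blk=7 s=3: VC-HIT | VC [19, 31, 27]

MISSES = 5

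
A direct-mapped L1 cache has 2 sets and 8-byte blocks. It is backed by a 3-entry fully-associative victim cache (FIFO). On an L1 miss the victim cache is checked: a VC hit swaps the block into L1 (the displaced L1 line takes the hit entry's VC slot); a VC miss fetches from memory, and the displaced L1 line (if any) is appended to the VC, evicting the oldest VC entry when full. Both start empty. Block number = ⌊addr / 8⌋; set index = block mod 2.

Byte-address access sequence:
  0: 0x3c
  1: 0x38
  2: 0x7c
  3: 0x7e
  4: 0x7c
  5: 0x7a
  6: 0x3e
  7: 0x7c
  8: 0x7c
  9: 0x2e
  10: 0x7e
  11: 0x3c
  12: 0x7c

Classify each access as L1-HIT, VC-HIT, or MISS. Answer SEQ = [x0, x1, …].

#0 0x3c→b7/s1 MISS; vc=[]
#1 0x38→b7/s1 L1-HIT; vc=[]
#2 0x7c→b15/s1 MISS; vc=[7]
#3 0x7e→b15/s1 L1-HIT; vc=[7]
#4 0x7c→b15/s1 L1-HIT; vc=[7]
#5 0x7a→b15/s1 L1-HIT; vc=[7]
#6 0x3e→b7/s1 VC-HIT; vc=[15]
#7 0x7c→b15/s1 VC-HIT; vc=[7]
#8 0x7c→b15/s1 L1-HIT; vc=[7]
#9 0x2e→b5/s1 MISS; vc=[7,15]
#10 0x7e→b15/s1 VC-HIT; vc=[7,5]
#11 0x3c→b7/s1 VC-HIT; vc=[15,5]
#12 0x7c→b15/s1 VC-HIT; vc=[7,5]

SEQ = [MISS, L1-HIT, MISS, L1-HIT, L1-HIT, L1-HIT, VC-HIT, VC-HIT, L1-HIT, MISS, VC-HIT, VC-HIT, VC-HIT]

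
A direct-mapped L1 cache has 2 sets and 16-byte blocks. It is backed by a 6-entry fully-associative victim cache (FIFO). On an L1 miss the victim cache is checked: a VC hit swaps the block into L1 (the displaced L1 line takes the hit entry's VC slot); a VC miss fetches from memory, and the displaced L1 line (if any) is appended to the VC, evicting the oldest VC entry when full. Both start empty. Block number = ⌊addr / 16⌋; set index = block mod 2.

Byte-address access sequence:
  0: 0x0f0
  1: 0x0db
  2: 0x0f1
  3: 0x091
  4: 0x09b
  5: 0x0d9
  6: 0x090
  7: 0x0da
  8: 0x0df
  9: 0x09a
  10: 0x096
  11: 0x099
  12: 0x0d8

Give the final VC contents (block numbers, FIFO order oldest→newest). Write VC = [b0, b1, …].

VC = [9, 15]

#0 0xf0→b15/s1 MISS; vc=[]
#1 0xdb→b13/s1 MISS; vc=[15]
#2 0xf1→b15/s1 VC-HIT; vc=[13]
#3 0x91→b9/s1 MISS; vc=[13,15]
#4 0x9b→b9/s1 L1-HIT; vc=[13,15]
#5 0xd9→b13/s1 VC-HIT; vc=[9,15]
#6 0x90→b9/s1 VC-HIT; vc=[13,15]
#7 0xda→b13/s1 VC-HIT; vc=[9,15]
#8 0xdf→b13/s1 L1-HIT; vc=[9,15]
#9 0x9a→b9/s1 VC-HIT; vc=[13,15]
#10 0x96→b9/s1 L1-HIT; vc=[13,15]
#11 0x99→b9/s1 L1-HIT; vc=[13,15]
#12 0xd8→b13/s1 VC-HIT; vc=[9,15]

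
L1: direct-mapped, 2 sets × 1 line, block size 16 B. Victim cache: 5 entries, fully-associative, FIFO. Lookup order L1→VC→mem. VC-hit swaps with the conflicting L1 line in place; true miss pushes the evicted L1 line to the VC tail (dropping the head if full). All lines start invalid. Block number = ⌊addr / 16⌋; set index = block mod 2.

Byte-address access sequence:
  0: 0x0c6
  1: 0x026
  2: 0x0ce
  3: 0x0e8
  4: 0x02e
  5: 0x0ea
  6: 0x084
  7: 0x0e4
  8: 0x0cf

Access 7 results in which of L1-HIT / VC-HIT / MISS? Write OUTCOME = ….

#0 0xc6→b12/s0 MISS; vc=[]
#1 0x26→b2/s0 MISS; vc=[12]
#2 0xce→b12/s0 VC-HIT; vc=[2]
#3 0xe8→b14/s0 MISS; vc=[2,12]
#4 0x2e→b2/s0 VC-HIT; vc=[14,12]
#5 0xea→b14/s0 VC-HIT; vc=[2,12]
#6 0x84→b8/s0 MISS; vc=[2,12,14]
#7 0xe4→b14/s0 VC-HIT; vc=[2,12,8]
#8 0xcf→b12/s0 VC-HIT; vc=[2,14,8]

OUTCOME = VC-HIT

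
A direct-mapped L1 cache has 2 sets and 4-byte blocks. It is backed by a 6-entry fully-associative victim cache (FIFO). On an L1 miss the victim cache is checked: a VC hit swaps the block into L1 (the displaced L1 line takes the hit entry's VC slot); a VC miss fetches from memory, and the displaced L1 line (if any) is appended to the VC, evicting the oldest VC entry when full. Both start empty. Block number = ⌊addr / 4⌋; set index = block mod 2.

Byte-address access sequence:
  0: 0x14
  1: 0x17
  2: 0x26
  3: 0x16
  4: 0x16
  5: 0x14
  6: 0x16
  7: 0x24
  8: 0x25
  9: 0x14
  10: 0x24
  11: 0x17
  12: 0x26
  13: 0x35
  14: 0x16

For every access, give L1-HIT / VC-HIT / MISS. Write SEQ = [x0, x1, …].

#0 0x14→b5/s1 MISS; vc=[]
#1 0x17→b5/s1 L1-HIT; vc=[]
#2 0x26→b9/s1 MISS; vc=[5]
#3 0x16→b5/s1 VC-HIT; vc=[9]
#4 0x16→b5/s1 L1-HIT; vc=[9]
#5 0x14→b5/s1 L1-HIT; vc=[9]
#6 0x16→b5/s1 L1-HIT; vc=[9]
#7 0x24→b9/s1 VC-HIT; vc=[5]
#8 0x25→b9/s1 L1-HIT; vc=[5]
#9 0x14→b5/s1 VC-HIT; vc=[9]
#10 0x24→b9/s1 VC-HIT; vc=[5]
#11 0x17→b5/s1 VC-HIT; vc=[9]
#12 0x26→b9/s1 VC-HIT; vc=[5]
#13 0x35→b13/s1 MISS; vc=[5,9]
#14 0x16→b5/s1 VC-HIT; vc=[13,9]

SEQ = [MISS, L1-HIT, MISS, VC-HIT, L1-HIT, L1-HIT, L1-HIT, VC-HIT, L1-HIT, VC-HIT, VC-HIT, VC-HIT, VC-HIT, MISS, VC-HIT]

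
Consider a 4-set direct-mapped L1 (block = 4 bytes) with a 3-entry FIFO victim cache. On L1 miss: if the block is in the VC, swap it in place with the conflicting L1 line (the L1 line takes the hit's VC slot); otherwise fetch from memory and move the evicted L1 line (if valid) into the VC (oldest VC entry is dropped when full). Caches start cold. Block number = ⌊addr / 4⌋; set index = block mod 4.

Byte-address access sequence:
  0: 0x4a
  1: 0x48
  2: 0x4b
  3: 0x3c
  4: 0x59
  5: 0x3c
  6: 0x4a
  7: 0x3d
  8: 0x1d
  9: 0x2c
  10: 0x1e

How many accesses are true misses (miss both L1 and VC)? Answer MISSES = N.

0: 0x4a (blk 18, set 2) → MISS  vc=[]
1: 0x48 (blk 18, set 2) → L1-HIT  vc=[]
2: 0x4b (blk 18, set 2) → L1-HIT  vc=[]
3: 0x3c (blk 15, set 3) → MISS  vc=[]
4: 0x59 (blk 22, set 2) → MISS  vc=[18]
5: 0x3c (blk 15, set 3) → L1-HIT  vc=[18]
6: 0x4a (blk 18, set 2) → VC-HIT  vc=[22]
7: 0x3d (blk 15, set 3) → L1-HIT  vc=[22]
8: 0x1d (blk 7, set 3) → MISS  vc=[22, 15]
9: 0x2c (blk 11, set 3) → MISS  vc=[22, 15, 7]
10: 0x1e (blk 7, set 3) → VC-HIT  vc=[22, 15, 11]

MISSES = 5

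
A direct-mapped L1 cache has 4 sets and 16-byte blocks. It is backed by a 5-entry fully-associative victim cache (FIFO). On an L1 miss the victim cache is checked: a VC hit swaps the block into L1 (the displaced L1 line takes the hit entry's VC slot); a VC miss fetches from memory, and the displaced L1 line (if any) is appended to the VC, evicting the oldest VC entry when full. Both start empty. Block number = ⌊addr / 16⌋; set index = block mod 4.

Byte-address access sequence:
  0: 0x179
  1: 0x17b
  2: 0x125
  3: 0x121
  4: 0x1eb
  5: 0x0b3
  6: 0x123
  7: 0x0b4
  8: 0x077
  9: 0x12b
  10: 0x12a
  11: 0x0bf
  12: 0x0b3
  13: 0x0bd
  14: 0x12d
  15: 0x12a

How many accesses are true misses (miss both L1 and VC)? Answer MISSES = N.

#0 0x179→b23/s3 MISS; vc=[]
#1 0x17b→b23/s3 L1-HIT; vc=[]
#2 0x125→b18/s2 MISS; vc=[]
#3 0x121→b18/s2 L1-HIT; vc=[]
#4 0x1eb→b30/s2 MISS; vc=[18]
#5 0xb3→b11/s3 MISS; vc=[18,23]
#6 0x123→b18/s2 VC-HIT; vc=[30,23]
#7 0xb4→b11/s3 L1-HIT; vc=[30,23]
#8 0x77→b7/s3 MISS; vc=[30,23,11]
#9 0x12b→b18/s2 L1-HIT; vc=[30,23,11]
#10 0x12a→b18/s2 L1-HIT; vc=[30,23,11]
#11 0xbf→b11/s3 VC-HIT; vc=[30,23,7]
#12 0xb3→b11/s3 L1-HIT; vc=[30,23,7]
#13 0xbd→b11/s3 L1-HIT; vc=[30,23,7]
#14 0x12d→b18/s2 L1-HIT; vc=[30,23,7]
#15 0x12a→b18/s2 L1-HIT; vc=[30,23,7]

MISSES = 5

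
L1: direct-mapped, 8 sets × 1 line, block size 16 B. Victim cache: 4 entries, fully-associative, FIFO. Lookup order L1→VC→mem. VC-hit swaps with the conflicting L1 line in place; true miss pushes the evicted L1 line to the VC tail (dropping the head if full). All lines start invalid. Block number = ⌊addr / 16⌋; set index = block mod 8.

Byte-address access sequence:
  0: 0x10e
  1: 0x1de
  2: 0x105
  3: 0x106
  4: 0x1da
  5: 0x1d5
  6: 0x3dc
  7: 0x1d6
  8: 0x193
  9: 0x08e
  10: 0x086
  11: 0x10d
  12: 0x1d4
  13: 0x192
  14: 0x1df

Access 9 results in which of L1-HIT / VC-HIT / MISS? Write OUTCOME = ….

  [0] addr=0x10e blk=16 s=0: MISS | VC []
  [1] addr=0x1de blk=29 s=5: MISS | VC []
  [2] addr=0x105 blk=16 s=0: L1-HIT | VC []
  [3] addr=0x106 blk=16 s=0: L1-HIT | VC []
  [4] addr=0x1da blk=29 s=5: L1-HIT | VC []
  [5] addr=0x1d5 blk=29 s=5: L1-HIT | VC []
  [6] addr=0x3dc blk=61 s=5: MISS | VC [29]
  [7] addr=0x1d6 blk=29 s=5: VC-HIT | VC [61]
  [8] addr=0x193 blk=25 s=1: MISS | VC [61]
  [9] addr=0x8e blk=8 s=0: MISS | VC [61, 16]
  [10] addr=0x86 blk=8 s=0: L1-HIT | VC [61, 16]
  [11] addr=0x10d blk=16 s=0: VC-HIT | VC [61, 8]
  [12] addr=0x1d4 blk=29 s=5: L1-HIT | VC [61, 8]
  [13] addr=0x192 blk=25 s=1: L1-HIT | VC [61, 8]
  [14] addr=0x1df blk=29 s=5: L1-HIT | VC [61, 8]

OUTCOME = MISS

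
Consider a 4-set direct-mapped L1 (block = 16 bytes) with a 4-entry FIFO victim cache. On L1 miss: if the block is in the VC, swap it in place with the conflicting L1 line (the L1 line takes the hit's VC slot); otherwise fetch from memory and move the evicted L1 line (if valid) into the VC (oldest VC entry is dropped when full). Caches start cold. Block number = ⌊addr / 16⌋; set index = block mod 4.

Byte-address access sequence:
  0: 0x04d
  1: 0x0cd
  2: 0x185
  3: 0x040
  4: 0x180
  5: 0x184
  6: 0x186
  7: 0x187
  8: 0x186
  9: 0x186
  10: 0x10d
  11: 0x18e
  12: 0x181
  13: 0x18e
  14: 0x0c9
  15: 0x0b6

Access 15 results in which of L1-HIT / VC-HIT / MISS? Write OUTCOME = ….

  [0] addr=0x4d blk=4 s=0: MISS | VC []
  [1] addr=0xcd blk=12 s=0: MISS | VC [4]
  [2] addr=0x185 blk=24 s=0: MISS | VC [4, 12]
  [3] addr=0x40 blk=4 s=0: VC-HIT | VC [24, 12]
  [4] addr=0x180 blk=24 s=0: VC-HIT | VC [4, 12]
  [5] addr=0x184 blk=24 s=0: L1-HIT | VC [4, 12]
  [6] addr=0x186 blk=24 s=0: L1-HIT | VC [4, 12]
  [7] addr=0x187 blk=24 s=0: L1-HIT | VC [4, 12]
  [8] addr=0x186 blk=24 s=0: L1-HIT | VC [4, 12]
  [9] addr=0x186 blk=24 s=0: L1-HIT | VC [4, 12]
  [10] addr=0x10d blk=16 s=0: MISS | VC [4, 12, 24]
  [11] addr=0x18e blk=24 s=0: VC-HIT | VC [4, 12, 16]
  [12] addr=0x181 blk=24 s=0: L1-HIT | VC [4, 12, 16]
  [13] addr=0x18e blk=24 s=0: L1-HIT | VC [4, 12, 16]
  [14] addr=0xc9 blk=12 s=0: VC-HIT | VC [4, 24, 16]
  [15] addr=0xb6 blk=11 s=3: MISS | VC [4, 24, 16]

OUTCOME = MISS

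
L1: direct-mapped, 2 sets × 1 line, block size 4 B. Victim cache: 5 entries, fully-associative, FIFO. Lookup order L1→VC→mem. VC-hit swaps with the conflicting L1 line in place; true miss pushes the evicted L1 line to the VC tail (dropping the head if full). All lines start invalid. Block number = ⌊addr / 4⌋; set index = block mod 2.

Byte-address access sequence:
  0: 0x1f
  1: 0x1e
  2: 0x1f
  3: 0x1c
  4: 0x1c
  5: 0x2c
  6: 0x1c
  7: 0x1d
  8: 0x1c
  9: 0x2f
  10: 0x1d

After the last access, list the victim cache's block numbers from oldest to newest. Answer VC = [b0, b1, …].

0: 0x1f (blk 7, set 1) → MISS  vc=[]
1: 0x1e (blk 7, set 1) → L1-HIT  vc=[]
2: 0x1f (blk 7, set 1) → L1-HIT  vc=[]
3: 0x1c (blk 7, set 1) → L1-HIT  vc=[]
4: 0x1c (blk 7, set 1) → L1-HIT  vc=[]
5: 0x2c (blk 11, set 1) → MISS  vc=[7]
6: 0x1c (blk 7, set 1) → VC-HIT  vc=[11]
7: 0x1d (blk 7, set 1) → L1-HIT  vc=[11]
8: 0x1c (blk 7, set 1) → L1-HIT  vc=[11]
9: 0x2f (blk 11, set 1) → VC-HIT  vc=[7]
10: 0x1d (blk 7, set 1) → VC-HIT  vc=[11]

VC = [11]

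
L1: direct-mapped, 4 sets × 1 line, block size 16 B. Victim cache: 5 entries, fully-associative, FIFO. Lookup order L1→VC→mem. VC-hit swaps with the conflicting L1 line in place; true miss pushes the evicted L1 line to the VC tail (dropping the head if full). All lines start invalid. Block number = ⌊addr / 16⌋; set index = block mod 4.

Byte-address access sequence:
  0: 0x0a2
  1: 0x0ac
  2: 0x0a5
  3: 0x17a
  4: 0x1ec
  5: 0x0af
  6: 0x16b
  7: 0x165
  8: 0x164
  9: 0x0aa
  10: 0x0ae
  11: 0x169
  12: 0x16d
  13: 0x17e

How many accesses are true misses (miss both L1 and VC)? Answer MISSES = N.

MISSES = 4

  [0] addr=0xa2 blk=10 s=2: MISS | VC []
  [1] addr=0xac blk=10 s=2: L1-HIT | VC []
  [2] addr=0xa5 blk=10 s=2: L1-HIT | VC []
  [3] addr=0x17a blk=23 s=3: MISS | VC []
  [4] addr=0x1ec blk=30 s=2: MISS | VC [10]
  [5] addr=0xaf blk=10 s=2: VC-HIT | VC [30]
  [6] addr=0x16b blk=22 s=2: MISS | VC [30, 10]
  [7] addr=0x165 blk=22 s=2: L1-HIT | VC [30, 10]
  [8] addr=0x164 blk=22 s=2: L1-HIT | VC [30, 10]
  [9] addr=0xaa blk=10 s=2: VC-HIT | VC [30, 22]
  [10] addr=0xae blk=10 s=2: L1-HIT | VC [30, 22]
  [11] addr=0x169 blk=22 s=2: VC-HIT | VC [30, 10]
  [12] addr=0x16d blk=22 s=2: L1-HIT | VC [30, 10]
  [13] addr=0x17e blk=23 s=3: L1-HIT | VC [30, 10]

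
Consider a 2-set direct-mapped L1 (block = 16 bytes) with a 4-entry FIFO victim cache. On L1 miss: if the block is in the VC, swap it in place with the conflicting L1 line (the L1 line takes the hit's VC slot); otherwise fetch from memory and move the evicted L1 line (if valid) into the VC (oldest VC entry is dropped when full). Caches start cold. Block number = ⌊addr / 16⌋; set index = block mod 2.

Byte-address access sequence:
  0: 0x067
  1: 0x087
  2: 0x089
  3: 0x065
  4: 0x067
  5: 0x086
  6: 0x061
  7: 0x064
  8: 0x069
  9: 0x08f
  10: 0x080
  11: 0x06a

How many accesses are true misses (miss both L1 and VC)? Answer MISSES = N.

MISSES = 2

  [0] addr=0x67 blk=6 s=0: MISS | VC []
  [1] addr=0x87 blk=8 s=0: MISS | VC [6]
  [2] addr=0x89 blk=8 s=0: L1-HIT | VC [6]
  [3] addr=0x65 blk=6 s=0: VC-HIT | VC [8]
  [4] addr=0x67 blk=6 s=0: L1-HIT | VC [8]
  [5] addr=0x86 blk=8 s=0: VC-HIT | VC [6]
  [6] addr=0x61 blk=6 s=0: VC-HIT | VC [8]
  [7] addr=0x64 blk=6 s=0: L1-HIT | VC [8]
  [8] addr=0x69 blk=6 s=0: L1-HIT | VC [8]
  [9] addr=0x8f blk=8 s=0: VC-HIT | VC [6]
  [10] addr=0x80 blk=8 s=0: L1-HIT | VC [6]
  [11] addr=0x6a blk=6 s=0: VC-HIT | VC [8]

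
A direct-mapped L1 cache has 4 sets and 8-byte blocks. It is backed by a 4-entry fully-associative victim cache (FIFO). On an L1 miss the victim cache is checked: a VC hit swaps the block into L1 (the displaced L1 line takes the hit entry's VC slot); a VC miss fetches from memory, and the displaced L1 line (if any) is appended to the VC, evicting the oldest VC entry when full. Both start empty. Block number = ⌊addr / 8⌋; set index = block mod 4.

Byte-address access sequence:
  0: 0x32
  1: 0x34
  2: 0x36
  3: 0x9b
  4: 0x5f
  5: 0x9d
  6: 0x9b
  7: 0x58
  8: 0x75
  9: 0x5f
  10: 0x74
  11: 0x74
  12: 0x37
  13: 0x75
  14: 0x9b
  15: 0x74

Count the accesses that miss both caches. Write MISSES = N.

#0 0x32→b6/s2 MISS; vc=[]
#1 0x34→b6/s2 L1-HIT; vc=[]
#2 0x36→b6/s2 L1-HIT; vc=[]
#3 0x9b→b19/s3 MISS; vc=[]
#4 0x5f→b11/s3 MISS; vc=[19]
#5 0x9d→b19/s3 VC-HIT; vc=[11]
#6 0x9b→b19/s3 L1-HIT; vc=[11]
#7 0x58→b11/s3 VC-HIT; vc=[19]
#8 0x75→b14/s2 MISS; vc=[19,6]
#9 0x5f→b11/s3 L1-HIT; vc=[19,6]
#10 0x74→b14/s2 L1-HIT; vc=[19,6]
#11 0x74→b14/s2 L1-HIT; vc=[19,6]
#12 0x37→b6/s2 VC-HIT; vc=[19,14]
#13 0x75→b14/s2 VC-HIT; vc=[19,6]
#14 0x9b→b19/s3 VC-HIT; vc=[11,6]
#15 0x74→b14/s2 L1-HIT; vc=[11,6]

MISSES = 4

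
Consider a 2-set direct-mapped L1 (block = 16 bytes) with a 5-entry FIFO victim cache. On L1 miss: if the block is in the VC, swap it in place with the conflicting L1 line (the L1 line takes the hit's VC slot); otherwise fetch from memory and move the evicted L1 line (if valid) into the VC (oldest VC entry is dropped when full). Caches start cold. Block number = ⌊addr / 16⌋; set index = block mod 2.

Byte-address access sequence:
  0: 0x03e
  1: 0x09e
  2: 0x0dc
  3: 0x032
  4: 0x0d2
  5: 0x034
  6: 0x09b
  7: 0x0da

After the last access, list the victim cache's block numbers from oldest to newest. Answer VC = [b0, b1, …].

VC = [9, 3]

  [0] addr=0x3e blk=3 s=1: MISS | VC []
  [1] addr=0x9e blk=9 s=1: MISS | VC [3]
  [2] addr=0xdc blk=13 s=1: MISS | VC [3, 9]
  [3] addr=0x32 blk=3 s=1: VC-HIT | VC [13, 9]
  [4] addr=0xd2 blk=13 s=1: VC-HIT | VC [3, 9]
  [5] addr=0x34 blk=3 s=1: VC-HIT | VC [13, 9]
  [6] addr=0x9b blk=9 s=1: VC-HIT | VC [13, 3]
  [7] addr=0xda blk=13 s=1: VC-HIT | VC [9, 3]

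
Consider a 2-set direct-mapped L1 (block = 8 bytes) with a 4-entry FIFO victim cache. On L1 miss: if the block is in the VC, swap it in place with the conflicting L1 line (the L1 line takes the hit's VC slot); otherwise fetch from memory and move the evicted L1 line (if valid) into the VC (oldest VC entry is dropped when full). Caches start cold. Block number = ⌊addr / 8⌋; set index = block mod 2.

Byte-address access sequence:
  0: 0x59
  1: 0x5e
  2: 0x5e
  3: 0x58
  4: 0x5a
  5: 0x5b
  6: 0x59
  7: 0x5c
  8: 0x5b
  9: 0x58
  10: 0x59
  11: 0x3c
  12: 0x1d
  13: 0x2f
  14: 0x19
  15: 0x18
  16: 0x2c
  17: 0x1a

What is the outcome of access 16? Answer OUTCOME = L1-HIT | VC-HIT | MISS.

OUTCOME = VC-HIT

0: 0x59 (blk 11, set 1) → MISS  vc=[]
1: 0x5e (blk 11, set 1) → L1-HIT  vc=[]
2: 0x5e (blk 11, set 1) → L1-HIT  vc=[]
3: 0x58 (blk 11, set 1) → L1-HIT  vc=[]
4: 0x5a (blk 11, set 1) → L1-HIT  vc=[]
5: 0x5b (blk 11, set 1) → L1-HIT  vc=[]
6: 0x59 (blk 11, set 1) → L1-HIT  vc=[]
7: 0x5c (blk 11, set 1) → L1-HIT  vc=[]
8: 0x5b (blk 11, set 1) → L1-HIT  vc=[]
9: 0x58 (blk 11, set 1) → L1-HIT  vc=[]
10: 0x59 (blk 11, set 1) → L1-HIT  vc=[]
11: 0x3c (blk 7, set 1) → MISS  vc=[11]
12: 0x1d (blk 3, set 1) → MISS  vc=[11, 7]
13: 0x2f (blk 5, set 1) → MISS  vc=[11, 7, 3]
14: 0x19 (blk 3, set 1) → VC-HIT  vc=[11, 7, 5]
15: 0x18 (blk 3, set 1) → L1-HIT  vc=[11, 7, 5]
16: 0x2c (blk 5, set 1) → VC-HIT  vc=[11, 7, 3]
17: 0x1a (blk 3, set 1) → VC-HIT  vc=[11, 7, 5]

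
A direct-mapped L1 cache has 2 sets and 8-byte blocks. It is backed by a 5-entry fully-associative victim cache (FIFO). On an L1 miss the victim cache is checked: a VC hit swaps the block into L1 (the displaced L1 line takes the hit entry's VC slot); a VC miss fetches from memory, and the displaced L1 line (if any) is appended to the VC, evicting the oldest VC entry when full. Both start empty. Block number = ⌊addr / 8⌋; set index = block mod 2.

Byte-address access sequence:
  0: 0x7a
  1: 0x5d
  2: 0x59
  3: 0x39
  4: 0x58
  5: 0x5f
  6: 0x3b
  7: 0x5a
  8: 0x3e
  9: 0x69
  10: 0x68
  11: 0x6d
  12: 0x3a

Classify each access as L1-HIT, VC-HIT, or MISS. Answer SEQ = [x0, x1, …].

  [0] addr=0x7a blk=15 s=1: MISS | VC []
  [1] addr=0x5d blk=11 s=1: MISS | VC [15]
  [2] addr=0x59 blk=11 s=1: L1-HIT | VC [15]
  [3] addr=0x39 blk=7 s=1: MISS | VC [15, 11]
  [4] addr=0x58 blk=11 s=1: VC-HIT | VC [15, 7]
  [5] addr=0x5f blk=11 s=1: L1-HIT | VC [15, 7]
  [6] addr=0x3b blk=7 s=1: VC-HIT | VC [15, 11]
  [7] addr=0x5a blk=11 s=1: VC-HIT | VC [15, 7]
  [8] addr=0x3e blk=7 s=1: VC-HIT | VC [15, 11]
  [9] addr=0x69 blk=13 s=1: MISS | VC [15, 11, 7]
  [10] addr=0x68 blk=13 s=1: L1-HIT | VC [15, 11, 7]
  [11] addr=0x6d blk=13 s=1: L1-HIT | VC [15, 11, 7]
  [12] addr=0x3a blk=7 s=1: VC-HIT | VC [15, 11, 13]

SEQ = [MISS, MISS, L1-HIT, MISS, VC-HIT, L1-HIT, VC-HIT, VC-HIT, VC-HIT, MISS, L1-HIT, L1-HIT, VC-HIT]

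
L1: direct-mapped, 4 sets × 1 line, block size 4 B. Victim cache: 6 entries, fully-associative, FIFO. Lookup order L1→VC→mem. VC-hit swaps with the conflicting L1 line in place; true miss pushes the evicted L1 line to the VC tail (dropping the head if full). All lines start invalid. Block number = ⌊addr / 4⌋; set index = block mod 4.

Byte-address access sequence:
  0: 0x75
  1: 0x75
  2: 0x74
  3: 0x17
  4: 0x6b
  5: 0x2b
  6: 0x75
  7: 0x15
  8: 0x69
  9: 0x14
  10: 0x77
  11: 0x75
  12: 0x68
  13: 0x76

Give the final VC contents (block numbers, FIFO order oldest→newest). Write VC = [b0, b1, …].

  [0] addr=0x75 blk=29 s=1: MISS | VC []
  [1] addr=0x75 blk=29 s=1: L1-HIT | VC []
  [2] addr=0x74 blk=29 s=1: L1-HIT | VC []
  [3] addr=0x17 blk=5 s=1: MISS | VC [29]
  [4] addr=0x6b blk=26 s=2: MISS | VC [29]
  [5] addr=0x2b blk=10 s=2: MISS | VC [29, 26]
  [6] addr=0x75 blk=29 s=1: VC-HIT | VC [5, 26]
  [7] addr=0x15 blk=5 s=1: VC-HIT | VC [29, 26]
  [8] addr=0x69 blk=26 s=2: VC-HIT | VC [29, 10]
  [9] addr=0x14 blk=5 s=1: L1-HIT | VC [29, 10]
  [10] addr=0x77 blk=29 s=1: VC-HIT | VC [5, 10]
  [11] addr=0x75 blk=29 s=1: L1-HIT | VC [5, 10]
  [12] addr=0x68 blk=26 s=2: L1-HIT | VC [5, 10]
  [13] addr=0x76 blk=29 s=1: L1-HIT | VC [5, 10]

VC = [5, 10]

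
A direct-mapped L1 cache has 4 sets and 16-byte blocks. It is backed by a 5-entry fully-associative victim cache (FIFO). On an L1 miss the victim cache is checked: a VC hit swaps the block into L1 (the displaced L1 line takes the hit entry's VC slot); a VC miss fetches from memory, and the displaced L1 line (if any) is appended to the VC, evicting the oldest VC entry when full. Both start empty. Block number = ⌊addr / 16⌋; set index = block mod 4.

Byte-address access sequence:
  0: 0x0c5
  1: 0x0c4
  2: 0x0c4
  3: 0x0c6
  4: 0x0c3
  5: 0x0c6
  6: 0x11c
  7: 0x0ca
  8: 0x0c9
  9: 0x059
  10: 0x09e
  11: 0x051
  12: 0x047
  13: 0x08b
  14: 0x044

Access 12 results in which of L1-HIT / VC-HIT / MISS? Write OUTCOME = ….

  [0] addr=0xc5 blk=12 s=0: MISS | VC []
  [1] addr=0xc4 blk=12 s=0: L1-HIT | VC []
  [2] addr=0xc4 blk=12 s=0: L1-HIT | VC []
  [3] addr=0xc6 blk=12 s=0: L1-HIT | VC []
  [4] addr=0xc3 blk=12 s=0: L1-HIT | VC []
  [5] addr=0xc6 blk=12 s=0: L1-HIT | VC []
  [6] addr=0x11c blk=17 s=1: MISS | VC []
  [7] addr=0xca blk=12 s=0: L1-HIT | VC []
  [8] addr=0xc9 blk=12 s=0: L1-HIT | VC []
  [9] addr=0x59 blk=5 s=1: MISS | VC [17]
  [10] addr=0x9e blk=9 s=1: MISS | VC [17, 5]
  [11] addr=0x51 blk=5 s=1: VC-HIT | VC [17, 9]
  [12] addr=0x47 blk=4 s=0: MISS | VC [17, 9, 12]
  [13] addr=0x8b blk=8 s=0: MISS | VC [17, 9, 12, 4]
  [14] addr=0x44 blk=4 s=0: VC-HIT | VC [17, 9, 12, 8]

OUTCOME = MISS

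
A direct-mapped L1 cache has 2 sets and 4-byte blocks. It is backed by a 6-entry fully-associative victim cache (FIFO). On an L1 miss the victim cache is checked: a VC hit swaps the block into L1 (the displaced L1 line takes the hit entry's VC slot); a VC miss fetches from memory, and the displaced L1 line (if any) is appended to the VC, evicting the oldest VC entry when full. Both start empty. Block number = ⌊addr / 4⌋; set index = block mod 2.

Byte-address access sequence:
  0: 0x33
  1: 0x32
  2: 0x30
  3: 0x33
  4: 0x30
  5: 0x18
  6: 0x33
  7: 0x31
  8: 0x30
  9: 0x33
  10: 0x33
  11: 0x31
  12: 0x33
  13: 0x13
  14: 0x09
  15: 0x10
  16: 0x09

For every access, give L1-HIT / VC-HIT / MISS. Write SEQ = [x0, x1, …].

SEQ = [MISS, L1-HIT, L1-HIT, L1-HIT, L1-HIT, MISS, VC-HIT, L1-HIT, L1-HIT, L1-HIT, L1-HIT, L1-HIT, L1-HIT, MISS, MISS, VC-HIT, VC-HIT]

#0 0x33→b12/s0 MISS; vc=[]
#1 0x32→b12/s0 L1-HIT; vc=[]
#2 0x30→b12/s0 L1-HIT; vc=[]
#3 0x33→b12/s0 L1-HIT; vc=[]
#4 0x30→b12/s0 L1-HIT; vc=[]
#5 0x18→b6/s0 MISS; vc=[12]
#6 0x33→b12/s0 VC-HIT; vc=[6]
#7 0x31→b12/s0 L1-HIT; vc=[6]
#8 0x30→b12/s0 L1-HIT; vc=[6]
#9 0x33→b12/s0 L1-HIT; vc=[6]
#10 0x33→b12/s0 L1-HIT; vc=[6]
#11 0x31→b12/s0 L1-HIT; vc=[6]
#12 0x33→b12/s0 L1-HIT; vc=[6]
#13 0x13→b4/s0 MISS; vc=[6,12]
#14 0x9→b2/s0 MISS; vc=[6,12,4]
#15 0x10→b4/s0 VC-HIT; vc=[6,12,2]
#16 0x9→b2/s0 VC-HIT; vc=[6,12,4]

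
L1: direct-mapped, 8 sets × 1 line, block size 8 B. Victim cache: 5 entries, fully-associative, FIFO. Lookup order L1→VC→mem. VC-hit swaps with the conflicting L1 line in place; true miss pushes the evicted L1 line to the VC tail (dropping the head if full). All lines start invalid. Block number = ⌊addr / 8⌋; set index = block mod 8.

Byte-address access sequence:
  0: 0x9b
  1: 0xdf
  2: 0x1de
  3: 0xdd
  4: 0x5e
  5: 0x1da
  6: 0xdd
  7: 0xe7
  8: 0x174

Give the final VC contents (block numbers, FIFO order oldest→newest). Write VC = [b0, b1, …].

VC = [19, 11, 59]

#0 0x9b→b19/s3 MISS; vc=[]
#1 0xdf→b27/s3 MISS; vc=[19]
#2 0x1de→b59/s3 MISS; vc=[19,27]
#3 0xdd→b27/s3 VC-HIT; vc=[19,59]
#4 0x5e→b11/s3 MISS; vc=[19,59,27]
#5 0x1da→b59/s3 VC-HIT; vc=[19,11,27]
#6 0xdd→b27/s3 VC-HIT; vc=[19,11,59]
#7 0xe7→b28/s4 MISS; vc=[19,11,59]
#8 0x174→b46/s6 MISS; vc=[19,11,59]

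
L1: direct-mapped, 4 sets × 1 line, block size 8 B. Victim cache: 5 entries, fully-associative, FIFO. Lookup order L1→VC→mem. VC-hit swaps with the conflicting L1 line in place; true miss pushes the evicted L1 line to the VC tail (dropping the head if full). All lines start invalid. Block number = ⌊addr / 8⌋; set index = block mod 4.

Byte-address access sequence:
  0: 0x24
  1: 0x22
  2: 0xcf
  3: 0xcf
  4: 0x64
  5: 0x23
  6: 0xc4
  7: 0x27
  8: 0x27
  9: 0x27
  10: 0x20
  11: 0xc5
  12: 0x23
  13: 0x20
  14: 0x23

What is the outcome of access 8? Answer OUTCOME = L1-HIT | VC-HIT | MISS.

0: 0x24 (blk 4, set 0) → MISS  vc=[]
1: 0x22 (blk 4, set 0) → L1-HIT  vc=[]
2: 0xcf (blk 25, set 1) → MISS  vc=[]
3: 0xcf (blk 25, set 1) → L1-HIT  vc=[]
4: 0x64 (blk 12, set 0) → MISS  vc=[4]
5: 0x23 (blk 4, set 0) → VC-HIT  vc=[12]
6: 0xc4 (blk 24, set 0) → MISS  vc=[12, 4]
7: 0x27 (blk 4, set 0) → VC-HIT  vc=[12, 24]
8: 0x27 (blk 4, set 0) → L1-HIT  vc=[12, 24]
9: 0x27 (blk 4, set 0) → L1-HIT  vc=[12, 24]
10: 0x20 (blk 4, set 0) → L1-HIT  vc=[12, 24]
11: 0xc5 (blk 24, set 0) → VC-HIT  vc=[12, 4]
12: 0x23 (blk 4, set 0) → VC-HIT  vc=[12, 24]
13: 0x20 (blk 4, set 0) → L1-HIT  vc=[12, 24]
14: 0x23 (blk 4, set 0) → L1-HIT  vc=[12, 24]

OUTCOME = L1-HIT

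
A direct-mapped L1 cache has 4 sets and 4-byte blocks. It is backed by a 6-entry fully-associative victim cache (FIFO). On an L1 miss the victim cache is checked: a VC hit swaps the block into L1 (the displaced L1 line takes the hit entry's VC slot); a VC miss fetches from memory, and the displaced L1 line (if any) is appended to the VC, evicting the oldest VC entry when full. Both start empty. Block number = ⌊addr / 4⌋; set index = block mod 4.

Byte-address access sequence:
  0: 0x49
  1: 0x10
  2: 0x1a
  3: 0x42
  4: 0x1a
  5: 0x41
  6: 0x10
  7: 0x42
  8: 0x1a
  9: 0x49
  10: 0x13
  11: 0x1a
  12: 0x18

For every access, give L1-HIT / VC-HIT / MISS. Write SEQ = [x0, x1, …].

SEQ = [MISS, MISS, MISS, MISS, L1-HIT, L1-HIT, VC-HIT, VC-HIT, L1-HIT, VC-HIT, VC-HIT, VC-HIT, L1-HIT]

#0 0x49→b18/s2 MISS; vc=[]
#1 0x10→b4/s0 MISS; vc=[]
#2 0x1a→b6/s2 MISS; vc=[18]
#3 0x42→b16/s0 MISS; vc=[18,4]
#4 0x1a→b6/s2 L1-HIT; vc=[18,4]
#5 0x41→b16/s0 L1-HIT; vc=[18,4]
#6 0x10→b4/s0 VC-HIT; vc=[18,16]
#7 0x42→b16/s0 VC-HIT; vc=[18,4]
#8 0x1a→b6/s2 L1-HIT; vc=[18,4]
#9 0x49→b18/s2 VC-HIT; vc=[6,4]
#10 0x13→b4/s0 VC-HIT; vc=[6,16]
#11 0x1a→b6/s2 VC-HIT; vc=[18,16]
#12 0x18→b6/s2 L1-HIT; vc=[18,16]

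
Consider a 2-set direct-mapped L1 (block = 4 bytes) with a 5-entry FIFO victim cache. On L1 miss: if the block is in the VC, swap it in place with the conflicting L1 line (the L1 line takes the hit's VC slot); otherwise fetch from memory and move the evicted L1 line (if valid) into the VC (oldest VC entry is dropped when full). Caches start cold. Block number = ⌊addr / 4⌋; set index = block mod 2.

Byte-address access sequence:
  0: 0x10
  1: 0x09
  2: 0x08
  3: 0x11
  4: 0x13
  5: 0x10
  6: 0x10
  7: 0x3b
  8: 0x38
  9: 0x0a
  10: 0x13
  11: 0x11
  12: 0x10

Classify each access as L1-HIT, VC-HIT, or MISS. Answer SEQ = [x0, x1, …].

0: 0x10 (blk 4, set 0) → MISS  vc=[]
1: 0x9 (blk 2, set 0) → MISS  vc=[4]
2: 0x8 (blk 2, set 0) → L1-HIT  vc=[4]
3: 0x11 (blk 4, set 0) → VC-HIT  vc=[2]
4: 0x13 (blk 4, set 0) → L1-HIT  vc=[2]
5: 0x10 (blk 4, set 0) → L1-HIT  vc=[2]
6: 0x10 (blk 4, set 0) → L1-HIT  vc=[2]
7: 0x3b (blk 14, set 0) → MISS  vc=[2, 4]
8: 0x38 (blk 14, set 0) → L1-HIT  vc=[2, 4]
9: 0xa (blk 2, set 0) → VC-HIT  vc=[14, 4]
10: 0x13 (blk 4, set 0) → VC-HIT  vc=[14, 2]
11: 0x11 (blk 4, set 0) → L1-HIT  vc=[14, 2]
12: 0x10 (blk 4, set 0) → L1-HIT  vc=[14, 2]

SEQ = [MISS, MISS, L1-HIT, VC-HIT, L1-HIT, L1-HIT, L1-HIT, MISS, L1-HIT, VC-HIT, VC-HIT, L1-HIT, L1-HIT]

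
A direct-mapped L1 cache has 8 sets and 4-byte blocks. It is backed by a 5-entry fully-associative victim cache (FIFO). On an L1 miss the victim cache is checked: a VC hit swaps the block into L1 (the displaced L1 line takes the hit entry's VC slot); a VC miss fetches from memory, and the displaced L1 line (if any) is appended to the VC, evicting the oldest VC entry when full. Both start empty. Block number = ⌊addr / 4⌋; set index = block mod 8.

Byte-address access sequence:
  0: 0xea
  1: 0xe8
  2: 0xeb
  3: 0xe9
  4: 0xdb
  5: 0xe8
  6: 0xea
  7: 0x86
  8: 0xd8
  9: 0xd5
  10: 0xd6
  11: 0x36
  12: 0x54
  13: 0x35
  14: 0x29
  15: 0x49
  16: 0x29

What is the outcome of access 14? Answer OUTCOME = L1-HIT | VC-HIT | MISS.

#0 0xea→b58/s2 MISS; vc=[]
#1 0xe8→b58/s2 L1-HIT; vc=[]
#2 0xeb→b58/s2 L1-HIT; vc=[]
#3 0xe9→b58/s2 L1-HIT; vc=[]
#4 0xdb→b54/s6 MISS; vc=[]
#5 0xe8→b58/s2 L1-HIT; vc=[]
#6 0xea→b58/s2 L1-HIT; vc=[]
#7 0x86→b33/s1 MISS; vc=[]
#8 0xd8→b54/s6 L1-HIT; vc=[]
#9 0xd5→b53/s5 MISS; vc=[]
#10 0xd6→b53/s5 L1-HIT; vc=[]
#11 0x36→b13/s5 MISS; vc=[53]
#12 0x54→b21/s5 MISS; vc=[53,13]
#13 0x35→b13/s5 VC-HIT; vc=[53,21]
#14 0x29→b10/s2 MISS; vc=[53,21,58]
#15 0x49→b18/s2 MISS; vc=[53,21,58,10]
#16 0x29→b10/s2 VC-HIT; vc=[53,21,58,18]

OUTCOME = MISS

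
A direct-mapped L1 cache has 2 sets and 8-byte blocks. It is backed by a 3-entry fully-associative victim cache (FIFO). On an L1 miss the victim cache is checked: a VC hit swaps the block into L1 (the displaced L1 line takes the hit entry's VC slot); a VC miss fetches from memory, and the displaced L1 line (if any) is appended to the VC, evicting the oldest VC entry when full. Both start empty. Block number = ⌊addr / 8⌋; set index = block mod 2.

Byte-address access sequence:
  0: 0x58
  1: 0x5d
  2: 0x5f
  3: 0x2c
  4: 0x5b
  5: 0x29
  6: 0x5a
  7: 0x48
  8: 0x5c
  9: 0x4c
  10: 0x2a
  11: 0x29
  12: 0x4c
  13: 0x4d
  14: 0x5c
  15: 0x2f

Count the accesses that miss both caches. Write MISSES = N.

0: 0x58 (blk 11, set 1) → MISS  vc=[]
1: 0x5d (blk 11, set 1) → L1-HIT  vc=[]
2: 0x5f (blk 11, set 1) → L1-HIT  vc=[]
3: 0x2c (blk 5, set 1) → MISS  vc=[11]
4: 0x5b (blk 11, set 1) → VC-HIT  vc=[5]
5: 0x29 (blk 5, set 1) → VC-HIT  vc=[11]
6: 0x5a (blk 11, set 1) → VC-HIT  vc=[5]
7: 0x48 (blk 9, set 1) → MISS  vc=[5, 11]
8: 0x5c (blk 11, set 1) → VC-HIT  vc=[5, 9]
9: 0x4c (blk 9, set 1) → VC-HIT  vc=[5, 11]
10: 0x2a (blk 5, set 1) → VC-HIT  vc=[9, 11]
11: 0x29 (blk 5, set 1) → L1-HIT  vc=[9, 11]
12: 0x4c (blk 9, set 1) → VC-HIT  vc=[5, 11]
13: 0x4d (blk 9, set 1) → L1-HIT  vc=[5, 11]
14: 0x5c (blk 11, set 1) → VC-HIT  vc=[5, 9]
15: 0x2f (blk 5, set 1) → VC-HIT  vc=[11, 9]

MISSES = 3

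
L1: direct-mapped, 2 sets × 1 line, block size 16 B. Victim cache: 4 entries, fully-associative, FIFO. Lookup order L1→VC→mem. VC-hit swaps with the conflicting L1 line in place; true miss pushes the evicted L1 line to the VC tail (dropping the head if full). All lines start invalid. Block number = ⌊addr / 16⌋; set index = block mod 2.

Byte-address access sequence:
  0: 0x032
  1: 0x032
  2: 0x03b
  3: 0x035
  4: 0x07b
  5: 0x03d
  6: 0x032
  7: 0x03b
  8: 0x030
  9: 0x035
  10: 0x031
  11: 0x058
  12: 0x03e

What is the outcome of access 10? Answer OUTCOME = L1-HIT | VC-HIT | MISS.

OUTCOME = L1-HIT

#0 0x32→b3/s1 MISS; vc=[]
#1 0x32→b3/s1 L1-HIT; vc=[]
#2 0x3b→b3/s1 L1-HIT; vc=[]
#3 0x35→b3/s1 L1-HIT; vc=[]
#4 0x7b→b7/s1 MISS; vc=[3]
#5 0x3d→b3/s1 VC-HIT; vc=[7]
#6 0x32→b3/s1 L1-HIT; vc=[7]
#7 0x3b→b3/s1 L1-HIT; vc=[7]
#8 0x30→b3/s1 L1-HIT; vc=[7]
#9 0x35→b3/s1 L1-HIT; vc=[7]
#10 0x31→b3/s1 L1-HIT; vc=[7]
#11 0x58→b5/s1 MISS; vc=[7,3]
#12 0x3e→b3/s1 VC-HIT; vc=[7,5]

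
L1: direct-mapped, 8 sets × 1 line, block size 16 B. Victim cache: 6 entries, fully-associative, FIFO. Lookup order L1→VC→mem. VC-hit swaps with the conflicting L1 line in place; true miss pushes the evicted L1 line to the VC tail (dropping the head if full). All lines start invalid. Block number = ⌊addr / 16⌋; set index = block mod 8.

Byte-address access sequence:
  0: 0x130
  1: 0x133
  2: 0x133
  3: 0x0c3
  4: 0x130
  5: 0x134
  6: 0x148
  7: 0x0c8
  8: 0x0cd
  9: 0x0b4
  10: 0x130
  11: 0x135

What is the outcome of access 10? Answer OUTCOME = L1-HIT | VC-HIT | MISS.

OUTCOME = VC-HIT

#0 0x130→b19/s3 MISS; vc=[]
#1 0x133→b19/s3 L1-HIT; vc=[]
#2 0x133→b19/s3 L1-HIT; vc=[]
#3 0xc3→b12/s4 MISS; vc=[]
#4 0x130→b19/s3 L1-HIT; vc=[]
#5 0x134→b19/s3 L1-HIT; vc=[]
#6 0x148→b20/s4 MISS; vc=[12]
#7 0xc8→b12/s4 VC-HIT; vc=[20]
#8 0xcd→b12/s4 L1-HIT; vc=[20]
#9 0xb4→b11/s3 MISS; vc=[20,19]
#10 0x130→b19/s3 VC-HIT; vc=[20,11]
#11 0x135→b19/s3 L1-HIT; vc=[20,11]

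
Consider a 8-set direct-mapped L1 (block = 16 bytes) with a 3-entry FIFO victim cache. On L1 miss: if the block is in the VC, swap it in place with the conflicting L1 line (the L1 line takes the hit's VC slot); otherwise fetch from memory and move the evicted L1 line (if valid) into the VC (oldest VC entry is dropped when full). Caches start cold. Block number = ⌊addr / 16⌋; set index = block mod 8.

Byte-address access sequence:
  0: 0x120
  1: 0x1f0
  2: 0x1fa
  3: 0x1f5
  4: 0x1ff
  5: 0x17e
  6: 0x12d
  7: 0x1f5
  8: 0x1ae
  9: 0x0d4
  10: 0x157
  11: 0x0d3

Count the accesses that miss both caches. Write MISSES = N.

#0 0x120→b18/s2 MISS; vc=[]
#1 0x1f0→b31/s7 MISS; vc=[]
#2 0x1fa→b31/s7 L1-HIT; vc=[]
#3 0x1f5→b31/s7 L1-HIT; vc=[]
#4 0x1ff→b31/s7 L1-HIT; vc=[]
#5 0x17e→b23/s7 MISS; vc=[31]
#6 0x12d→b18/s2 L1-HIT; vc=[31]
#7 0x1f5→b31/s7 VC-HIT; vc=[23]
#8 0x1ae→b26/s2 MISS; vc=[23,18]
#9 0xd4→b13/s5 MISS; vc=[23,18]
#10 0x157→b21/s5 MISS; vc=[23,18,13]
#11 0xd3→b13/s5 VC-HIT; vc=[23,18,21]

MISSES = 6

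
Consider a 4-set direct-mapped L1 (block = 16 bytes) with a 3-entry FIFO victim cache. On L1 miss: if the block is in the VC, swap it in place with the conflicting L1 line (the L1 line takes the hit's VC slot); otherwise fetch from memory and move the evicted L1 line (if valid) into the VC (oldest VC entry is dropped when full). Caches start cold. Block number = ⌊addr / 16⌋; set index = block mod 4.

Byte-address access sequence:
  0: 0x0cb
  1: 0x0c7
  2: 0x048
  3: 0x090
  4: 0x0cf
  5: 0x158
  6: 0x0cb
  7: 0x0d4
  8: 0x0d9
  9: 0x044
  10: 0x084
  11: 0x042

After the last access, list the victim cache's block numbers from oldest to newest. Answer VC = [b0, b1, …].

#0 0xcb→b12/s0 MISS; vc=[]
#1 0xc7→b12/s0 L1-HIT; vc=[]
#2 0x48→b4/s0 MISS; vc=[12]
#3 0x90→b9/s1 MISS; vc=[12]
#4 0xcf→b12/s0 VC-HIT; vc=[4]
#5 0x158→b21/s1 MISS; vc=[4,9]
#6 0xcb→b12/s0 L1-HIT; vc=[4,9]
#7 0xd4→b13/s1 MISS; vc=[4,9,21]
#8 0xd9→b13/s1 L1-HIT; vc=[4,9,21]
#9 0x44→b4/s0 VC-HIT; vc=[12,9,21]
#10 0x84→b8/s0 MISS; vc=[9,21,4]
#11 0x42→b4/s0 VC-HIT; vc=[9,21,8]

VC = [9, 21, 8]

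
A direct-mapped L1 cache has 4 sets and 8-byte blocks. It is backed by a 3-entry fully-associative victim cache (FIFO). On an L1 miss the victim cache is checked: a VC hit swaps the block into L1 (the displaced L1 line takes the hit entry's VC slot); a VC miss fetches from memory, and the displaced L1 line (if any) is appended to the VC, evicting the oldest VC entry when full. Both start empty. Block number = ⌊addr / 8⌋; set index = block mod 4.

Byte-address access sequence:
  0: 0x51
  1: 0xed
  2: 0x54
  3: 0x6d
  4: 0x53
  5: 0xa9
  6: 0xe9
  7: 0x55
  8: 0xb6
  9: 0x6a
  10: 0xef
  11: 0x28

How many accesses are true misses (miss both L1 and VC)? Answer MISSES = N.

  [0] addr=0x51 blk=10 s=2: MISS | VC []
  [1] addr=0xed blk=29 s=1: MISS | VC []
  [2] addr=0x54 blk=10 s=2: L1-HIT | VC []
  [3] addr=0x6d blk=13 s=1: MISS | VC [29]
  [4] addr=0x53 blk=10 s=2: L1-HIT | VC [29]
  [5] addr=0xa9 blk=21 s=1: MISS | VC [29, 13]
  [6] addr=0xe9 blk=29 s=1: VC-HIT | VC [21, 13]
  [7] addr=0x55 blk=10 s=2: L1-HIT | VC [21, 13]
  [8] addr=0xb6 blk=22 s=2: MISS | VC [21, 13, 10]
  [9] addr=0x6a blk=13 s=1: VC-HIT | VC [21, 29, 10]
  [10] addr=0xef blk=29 s=1: VC-HIT | VC [21, 13, 10]
  [11] addr=0x28 blk=5 s=1: MISS | VC [13, 10, 29]

MISSES = 6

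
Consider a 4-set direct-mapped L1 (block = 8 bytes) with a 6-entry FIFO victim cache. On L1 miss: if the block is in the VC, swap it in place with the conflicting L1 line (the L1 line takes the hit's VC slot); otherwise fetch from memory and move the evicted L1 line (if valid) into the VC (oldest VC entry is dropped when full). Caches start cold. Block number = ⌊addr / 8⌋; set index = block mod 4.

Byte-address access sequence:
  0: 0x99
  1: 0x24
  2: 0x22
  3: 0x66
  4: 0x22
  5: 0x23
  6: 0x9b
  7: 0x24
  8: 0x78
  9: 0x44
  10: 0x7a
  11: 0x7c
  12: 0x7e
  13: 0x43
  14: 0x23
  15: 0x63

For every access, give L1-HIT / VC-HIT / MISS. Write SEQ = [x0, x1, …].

SEQ = [MISS, MISS, L1-HIT, MISS, VC-HIT, L1-HIT, L1-HIT, L1-HIT, MISS, MISS, L1-HIT, L1-HIT, L1-HIT, L1-HIT, VC-HIT, VC-HIT]

  [0] addr=0x99 blk=19 s=3: MISS | VC []
  [1] addr=0x24 blk=4 s=0: MISS | VC []
  [2] addr=0x22 blk=4 s=0: L1-HIT | VC []
  [3] addr=0x66 blk=12 s=0: MISS | VC [4]
  [4] addr=0x22 blk=4 s=0: VC-HIT | VC [12]
  [5] addr=0x23 blk=4 s=0: L1-HIT | VC [12]
  [6] addr=0x9b blk=19 s=3: L1-HIT | VC [12]
  [7] addr=0x24 blk=4 s=0: L1-HIT | VC [12]
  [8] addr=0x78 blk=15 s=3: MISS | VC [12, 19]
  [9] addr=0x44 blk=8 s=0: MISS | VC [12, 19, 4]
  [10] addr=0x7a blk=15 s=3: L1-HIT | VC [12, 19, 4]
  [11] addr=0x7c blk=15 s=3: L1-HIT | VC [12, 19, 4]
  [12] addr=0x7e blk=15 s=3: L1-HIT | VC [12, 19, 4]
  [13] addr=0x43 blk=8 s=0: L1-HIT | VC [12, 19, 4]
  [14] addr=0x23 blk=4 s=0: VC-HIT | VC [12, 19, 8]
  [15] addr=0x63 blk=12 s=0: VC-HIT | VC [4, 19, 8]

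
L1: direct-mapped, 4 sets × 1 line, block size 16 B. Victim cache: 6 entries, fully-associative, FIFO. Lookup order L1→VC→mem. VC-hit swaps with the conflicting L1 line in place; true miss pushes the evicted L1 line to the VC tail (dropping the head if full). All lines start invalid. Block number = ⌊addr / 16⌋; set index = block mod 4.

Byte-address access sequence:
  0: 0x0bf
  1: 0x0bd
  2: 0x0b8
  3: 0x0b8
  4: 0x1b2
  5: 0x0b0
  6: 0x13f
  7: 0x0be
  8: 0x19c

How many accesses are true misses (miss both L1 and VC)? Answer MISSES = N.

0: 0xbf (blk 11, set 3) → MISS  vc=[]
1: 0xbd (blk 11, set 3) → L1-HIT  vc=[]
2: 0xb8 (blk 11, set 3) → L1-HIT  vc=[]
3: 0xb8 (blk 11, set 3) → L1-HIT  vc=[]
4: 0x1b2 (blk 27, set 3) → MISS  vc=[11]
5: 0xb0 (blk 11, set 3) → VC-HIT  vc=[27]
6: 0x13f (blk 19, set 3) → MISS  vc=[27, 11]
7: 0xbe (blk 11, set 3) → VC-HIT  vc=[27, 19]
8: 0x19c (blk 25, set 1) → MISS  vc=[27, 19]

MISSES = 4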